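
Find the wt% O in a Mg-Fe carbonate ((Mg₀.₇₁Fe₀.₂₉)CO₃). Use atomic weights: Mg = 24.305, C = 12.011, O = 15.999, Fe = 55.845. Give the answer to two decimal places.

Formula mass = 0.71·24.305 + 0.29·55.845 + 1·12.011 + 3·15.999 = 93.460 g/mol, of which 47.997 g is O.
So O makes up 47.997/93.460 = 0.5136 of the mass, i.e. 51.36%.

51.36 weight percent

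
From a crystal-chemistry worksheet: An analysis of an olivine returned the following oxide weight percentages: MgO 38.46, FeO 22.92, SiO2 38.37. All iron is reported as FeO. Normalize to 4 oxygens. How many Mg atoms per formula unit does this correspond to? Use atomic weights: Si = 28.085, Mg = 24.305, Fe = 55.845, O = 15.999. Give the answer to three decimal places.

1.497 Mg apfu

38.46 wt% MgO ÷ 40.304 g/mol = 0.95425 mol, giving 0.95425 Mg and 0.95425 O.
22.92 wt% FeO ÷ 71.844 g/mol = 0.31902 mol, giving 0.31902 Fe and 0.31902 O.
38.37 wt% SiO2 ÷ 60.083 g/mol = 0.63862 mol, giving 0.63862 Si and 1.27724 O.
Oxygen sums to 2.55051; scaling by 4/2.55051 = 1.56831 puts the formula on 4 O.
Mg: 0.95425 × 1.56831 = 1.497 atoms per formula unit.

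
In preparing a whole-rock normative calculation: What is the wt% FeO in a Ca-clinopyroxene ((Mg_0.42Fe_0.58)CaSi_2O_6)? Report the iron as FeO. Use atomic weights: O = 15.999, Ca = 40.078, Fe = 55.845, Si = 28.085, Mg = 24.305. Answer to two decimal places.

M((Mg_0.42Fe_0.58)CaSi_2O_6) = 234.840 g/mol; M(FeO) = 71.844 g/mol.
Moles FeO per formula unit = 0.58 Fe ÷ 1 = 0.5800.
FeO fraction = (0.5800 × 71.844) / 234.840 = 41.670/234.840 = 0.1774.

17.74 wt%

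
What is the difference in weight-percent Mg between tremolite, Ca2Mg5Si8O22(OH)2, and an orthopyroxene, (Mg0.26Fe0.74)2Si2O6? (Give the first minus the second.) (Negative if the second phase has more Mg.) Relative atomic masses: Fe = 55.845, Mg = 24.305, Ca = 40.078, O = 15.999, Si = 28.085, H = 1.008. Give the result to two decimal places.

9.85 percentage points

First mineral: 121.525 g Mg in 812.353 g formula = 14.96 wt% Mg.
Second mineral: 12.639 g Mg in 247.453 g formula = 5.11 wt% Mg.
14.96% − 5.11% gives a difference of 9.85 percentage points.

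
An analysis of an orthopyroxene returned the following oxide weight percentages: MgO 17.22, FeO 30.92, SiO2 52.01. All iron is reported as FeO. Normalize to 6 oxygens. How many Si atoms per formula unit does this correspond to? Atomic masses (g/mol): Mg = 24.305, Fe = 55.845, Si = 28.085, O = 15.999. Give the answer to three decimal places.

17.22 wt% MgO ÷ 40.304 g/mol = 0.42725 mol, giving 0.42725 Mg and 0.42725 O.
30.92 wt% FeO ÷ 71.844 g/mol = 0.43038 mol, giving 0.43038 Fe and 0.43038 O.
52.01 wt% SiO2 ÷ 60.083 g/mol = 0.86564 mol, giving 0.86564 Si and 1.73128 O.
Oxygen sums to 2.58891; scaling by 6/2.58891 = 2.31758 puts the formula on 6 O.
Si: 0.86564 × 2.31758 = 2.006 atoms per formula unit.

2.006 Si apfu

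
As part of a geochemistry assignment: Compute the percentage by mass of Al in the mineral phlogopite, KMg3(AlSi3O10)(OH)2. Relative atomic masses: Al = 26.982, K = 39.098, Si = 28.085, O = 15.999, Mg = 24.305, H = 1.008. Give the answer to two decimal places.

6.47 weight percent

M(KMg3(AlSi3O10)(OH)2) = 417.254 g/mol.
Al contributes 1 × 26.982 = 26.982 g per mole.
26.982/417.254 = 0.0647 → 6.47%.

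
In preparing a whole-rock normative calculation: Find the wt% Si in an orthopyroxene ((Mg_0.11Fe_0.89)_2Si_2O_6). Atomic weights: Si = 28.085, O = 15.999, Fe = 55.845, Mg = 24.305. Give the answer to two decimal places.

21.86 wt%

Molar mass of (Mg_0.11Fe_0.89)_2Si_2O_6: 0.22*24.305 + 1.78*55.845 + 2*28.085 + 6*15.999 = 256.915 g/mol.
Mass of Si per formula unit: 2 × 28.085 = 56.170 g.
Weight fraction Si = 56.170 / 256.915 = 0.2186.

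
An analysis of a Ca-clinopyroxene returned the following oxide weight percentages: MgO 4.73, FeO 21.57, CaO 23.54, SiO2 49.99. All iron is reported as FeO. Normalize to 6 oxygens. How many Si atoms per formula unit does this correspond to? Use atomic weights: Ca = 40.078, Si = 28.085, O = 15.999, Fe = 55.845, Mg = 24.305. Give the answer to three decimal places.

1.996 Si apfu

MgO: 4.73/40.304 = 0.11736 mol → 0.11736 mol Mg, 0.11736 mol O.
FeO: 21.57/71.844 = 0.30023 mol → 0.30023 mol Fe, 0.30023 mol O.
CaO: 23.54/56.077 = 0.41978 mol → 0.41978 mol Ca, 0.41978 mol O.
SiO2: 49.99/60.083 = 0.83202 mol → 0.83202 mol Si, 1.66404 mol O.
Total oxygen = 2.50141 mol. Normalization factor = 6/2.50141 = 2.39865.
Si per 6 O = 0.83202 × 2.39865 = 1.996.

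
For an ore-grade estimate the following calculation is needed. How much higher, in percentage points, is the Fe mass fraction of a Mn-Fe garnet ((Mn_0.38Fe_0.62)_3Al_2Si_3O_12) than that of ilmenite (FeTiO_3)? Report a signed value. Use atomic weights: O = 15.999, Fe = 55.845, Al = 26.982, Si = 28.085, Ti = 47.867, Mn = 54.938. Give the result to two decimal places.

M((Mn_0.38Fe_0.62)_3Al_2Si_3O_12) = 496.708 g/mol, so wt% Fe = 103.872/496.708 × 100 = 20.91%.
M(FeTiO_3) = 151.709 g/mol, so wt% Fe = 55.845/151.709 × 100 = 36.81%.
20.91 − 36.81 = -15.90 pp.

-15.90 percentage points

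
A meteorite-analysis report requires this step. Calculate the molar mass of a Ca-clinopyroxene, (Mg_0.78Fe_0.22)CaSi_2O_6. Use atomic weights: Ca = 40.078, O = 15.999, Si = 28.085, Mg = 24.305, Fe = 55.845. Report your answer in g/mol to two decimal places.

The formula mass is the sum 0.78×24.305 + 0.22×55.845 + 1×40.078 + 2×28.085 + 6×15.999.

223.49 g/mol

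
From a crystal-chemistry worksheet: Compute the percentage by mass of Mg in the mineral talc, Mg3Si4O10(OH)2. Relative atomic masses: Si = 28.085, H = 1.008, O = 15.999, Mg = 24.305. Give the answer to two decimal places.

19.23 weight percent

M(Mg3Si4O10(OH)2) = 379.259 g/mol.
Mg contributes 3 × 24.305 = 72.915 g per mole.
72.915/379.259 = 0.1923 → 19.23%.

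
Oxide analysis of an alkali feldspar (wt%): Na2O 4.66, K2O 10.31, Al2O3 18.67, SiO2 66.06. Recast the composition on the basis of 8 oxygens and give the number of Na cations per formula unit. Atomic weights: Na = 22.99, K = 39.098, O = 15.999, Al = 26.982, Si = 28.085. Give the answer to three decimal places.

0.410 Na apfu

Na2O (M=61.979): mol = 0.07519; Na = 0.15038, O = 0.07519.
K2O (M=94.195): mol = 0.10945; K = 0.21890, O = 0.10945.
Al2O3 (M=101.961): mol = 0.18311; Al = 0.36622, O = 0.54933.
SiO2 (M=60.083): mol = 1.09948; Si = 1.09948, O = 2.19896.
ΣO = 2.93293; factor = 8/ΣO = 2.72765.
Na apfu = 0.15038 × 2.72765 = 0.410.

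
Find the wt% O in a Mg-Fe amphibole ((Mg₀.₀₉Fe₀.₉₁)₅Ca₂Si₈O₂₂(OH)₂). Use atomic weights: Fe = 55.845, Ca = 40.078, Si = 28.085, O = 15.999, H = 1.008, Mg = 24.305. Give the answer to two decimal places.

40.17 mass %

M((Mg₀.₀₉Fe₀.₉₁)₅Ca₂Si₈O₂₂(OH)₂) = 955.860 g/mol.
O contributes 24 × 15.999 = 383.976 g per mole.
383.976/955.860 = 0.4017 → 40.17%.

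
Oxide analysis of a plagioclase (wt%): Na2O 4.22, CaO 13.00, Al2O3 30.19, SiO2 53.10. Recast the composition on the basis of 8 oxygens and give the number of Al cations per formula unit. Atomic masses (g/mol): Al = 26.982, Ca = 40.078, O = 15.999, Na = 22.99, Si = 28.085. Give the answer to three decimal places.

Na2O: 4.22/61.979 = 0.06809 mol → 0.13618 mol Na, 0.06809 mol O.
CaO: 13.00/56.077 = 0.23182 mol → 0.23182 mol Ca, 0.23182 mol O.
Al2O3: 30.19/101.961 = 0.29609 mol → 0.59218 mol Al, 0.88827 mol O.
SiO2: 53.10/60.083 = 0.88378 mol → 0.88378 mol Si, 1.76756 mol O.
Total oxygen = 2.95574 mol. Normalization factor = 8/2.95574 = 2.70660.
Al per 8 O = 0.59218 × 2.70660 = 1.603.

1.603 Al apfu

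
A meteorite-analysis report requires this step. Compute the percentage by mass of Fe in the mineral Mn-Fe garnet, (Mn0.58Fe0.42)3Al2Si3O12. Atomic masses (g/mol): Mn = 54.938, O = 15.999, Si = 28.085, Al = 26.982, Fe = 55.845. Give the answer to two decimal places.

Formula mass = 1.74*54.938 + 1.26*55.845 + 2*26.982 + 3*28.085 + 12*15.999 = 496.164 g/mol, of which 70.365 g is Fe.
So Fe makes up 70.365/496.164 = 0.1418 of the mass, i.e. 14.18%.

14.18 wt%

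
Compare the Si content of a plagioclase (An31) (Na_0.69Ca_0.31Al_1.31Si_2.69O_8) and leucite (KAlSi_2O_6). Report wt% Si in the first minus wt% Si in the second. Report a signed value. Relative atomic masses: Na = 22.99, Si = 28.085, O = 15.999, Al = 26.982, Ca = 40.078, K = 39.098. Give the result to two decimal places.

M(Na_0.69Ca_0.31Al_1.31Si_2.69O_8) = 267.174 g/mol, so wt% Si = 75.549/267.174 × 100 = 28.28%.
M(KAlSi_2O_6) = 218.244 g/mol, so wt% Si = 56.170/218.244 × 100 = 25.74%.
28.28 − 25.74 = 2.54 pp.

2.54 percentage points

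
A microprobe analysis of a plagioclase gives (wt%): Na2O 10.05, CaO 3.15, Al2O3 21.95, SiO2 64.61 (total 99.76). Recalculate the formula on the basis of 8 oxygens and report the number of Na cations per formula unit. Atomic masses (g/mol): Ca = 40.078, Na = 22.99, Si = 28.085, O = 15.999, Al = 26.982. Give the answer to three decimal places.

0.861 Na apfu

Na2O: 10.05/61.979 = 0.16215 mol → 0.32430 mol Na, 0.16215 mol O.
CaO: 3.15/56.077 = 0.05617 mol → 0.05617 mol Ca, 0.05617 mol O.
Al2O3: 21.95/101.961 = 0.21528 mol → 0.43056 mol Al, 0.64584 mol O.
SiO2: 64.61/60.083 = 1.07535 mol → 1.07535 mol Si, 2.15070 mol O.
Total oxygen = 3.01486 mol. Normalization factor = 8/3.01486 = 2.65352.
Na per 8 O = 0.32430 × 2.65352 = 0.861.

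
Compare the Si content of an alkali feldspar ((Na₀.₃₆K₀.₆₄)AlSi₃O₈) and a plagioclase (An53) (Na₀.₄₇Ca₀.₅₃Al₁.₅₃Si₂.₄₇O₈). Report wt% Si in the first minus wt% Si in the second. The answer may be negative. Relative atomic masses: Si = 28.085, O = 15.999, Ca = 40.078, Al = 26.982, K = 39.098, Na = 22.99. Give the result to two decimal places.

M((Na₀.₃₆K₀.₆₄)AlSi₃O₈) = 272.528 g/mol, so wt% Si = 84.255/272.528 × 100 = 30.92%.
M(Na₀.₄₇Ca₀.₅₃Al₁.₅₃Si₂.₄₇O₈) = 270.691 g/mol, so wt% Si = 69.370/270.691 × 100 = 25.63%.
30.92 − 25.63 = 5.29 pp.

5.29 percentage points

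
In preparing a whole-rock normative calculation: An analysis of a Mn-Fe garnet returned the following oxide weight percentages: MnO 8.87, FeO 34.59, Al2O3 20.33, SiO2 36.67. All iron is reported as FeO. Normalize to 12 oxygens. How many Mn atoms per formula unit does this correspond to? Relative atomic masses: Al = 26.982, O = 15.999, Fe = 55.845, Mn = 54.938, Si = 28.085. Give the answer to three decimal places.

0.619 Mn apfu

8.87 wt% MnO ÷ 70.937 g/mol = 0.12504 mol, giving 0.12504 Mn and 0.12504 O.
34.59 wt% FeO ÷ 71.844 g/mol = 0.48146 mol, giving 0.48146 Fe and 0.48146 O.
20.33 wt% Al2O3 ÷ 101.961 g/mol = 0.19939 mol, giving 0.39878 Al and 0.59817 O.
36.67 wt% SiO2 ÷ 60.083 g/mol = 0.61032 mol, giving 0.61032 Si and 1.22064 O.
Oxygen sums to 2.42531; scaling by 12/2.42531 = 4.94782 puts the formula on 12 O.
Mn: 0.12504 × 4.94782 = 0.619 atoms per formula unit.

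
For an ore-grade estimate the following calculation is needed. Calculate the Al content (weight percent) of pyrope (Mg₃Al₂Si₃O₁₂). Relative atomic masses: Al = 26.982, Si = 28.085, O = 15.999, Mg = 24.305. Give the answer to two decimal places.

13.39 weight percent

Molar mass of Mg₃Al₂Si₃O₁₂: 3·24.305 + 2·26.982 + 3·28.085 + 12·15.999 = 403.122 g/mol.
Mass of Al per formula unit: 2 × 26.982 = 53.964 g.
Weight fraction Al = 53.964 / 403.122 = 0.1339.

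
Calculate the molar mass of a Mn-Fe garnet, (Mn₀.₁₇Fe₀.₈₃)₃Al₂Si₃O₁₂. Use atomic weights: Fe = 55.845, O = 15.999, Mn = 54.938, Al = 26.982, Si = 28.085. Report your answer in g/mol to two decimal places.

M = 0.51*54.938 + 2.49*55.845 + 2*26.982 + 3*28.085 + 12*15.999

497.28 g/mol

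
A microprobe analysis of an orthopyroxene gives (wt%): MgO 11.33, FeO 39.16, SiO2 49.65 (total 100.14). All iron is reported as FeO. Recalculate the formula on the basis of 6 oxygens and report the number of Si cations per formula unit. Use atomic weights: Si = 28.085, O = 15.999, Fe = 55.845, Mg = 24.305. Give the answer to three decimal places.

MgO (M=40.304): mol = 0.28111; Mg = 0.28111, O = 0.28111.
FeO (M=71.844): mol = 0.54507; Fe = 0.54507, O = 0.54507.
SiO2 (M=60.083): mol = 0.82636; Si = 0.82636, O = 1.65272.
ΣO = 2.47890; factor = 6/ΣO = 2.42043.
Si apfu = 0.82636 × 2.42043 = 2.000.

2.000 Si apfu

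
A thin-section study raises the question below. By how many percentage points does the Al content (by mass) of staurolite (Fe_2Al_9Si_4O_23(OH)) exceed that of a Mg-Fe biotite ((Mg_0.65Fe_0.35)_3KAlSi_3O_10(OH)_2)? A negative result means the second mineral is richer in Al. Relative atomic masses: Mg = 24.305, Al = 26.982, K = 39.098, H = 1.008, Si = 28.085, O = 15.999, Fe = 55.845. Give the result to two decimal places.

22.52 percentage points

M(Fe_2Al_9Si_4O_23(OH)) = 851.852 g/mol, so wt% Al = 242.838/851.852 × 100 = 28.51%.
M((Mg_0.65Fe_0.35)_3KAlSi_3O_10(OH)_2) = 450.371 g/mol, so wt% Al = 26.982/450.371 × 100 = 5.99%.
28.51 − 5.99 = 22.52 pp.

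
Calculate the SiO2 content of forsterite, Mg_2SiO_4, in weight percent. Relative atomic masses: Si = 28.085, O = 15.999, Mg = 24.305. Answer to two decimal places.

42.71 wt%

M(Mg_2SiO_4) = 140.691 g/mol; M(SiO2) = 60.083 g/mol.
Moles SiO2 per formula unit = 1 Si ÷ 1 = 1.0000.
SiO2 fraction = (1.0000 × 60.083) / 140.691 = 60.083/140.691 = 0.4271.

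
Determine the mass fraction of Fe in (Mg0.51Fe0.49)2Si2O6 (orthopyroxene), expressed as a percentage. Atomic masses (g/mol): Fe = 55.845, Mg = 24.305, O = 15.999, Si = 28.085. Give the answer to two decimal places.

Formula mass = 1.02×24.305 + 0.98×55.845 + 2×28.085 + 6×15.999 = 231.683 g/mol, of which 54.728 g is Fe.
So Fe makes up 54.728/231.683 = 0.2362 of the mass, i.e. 23.62%.

23.62 wt%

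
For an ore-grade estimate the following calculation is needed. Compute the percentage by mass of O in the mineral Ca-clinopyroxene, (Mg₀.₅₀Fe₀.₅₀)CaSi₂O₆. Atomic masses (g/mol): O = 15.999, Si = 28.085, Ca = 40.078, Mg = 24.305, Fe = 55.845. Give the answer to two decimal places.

M((Mg₀.₅₀Fe₀.₅₀)CaSi₂O₆) = 232.317 g/mol.
O contributes 6 × 15.999 = 95.994 g per mole.
95.994/232.317 = 0.4132 → 41.32%.

41.32 mass %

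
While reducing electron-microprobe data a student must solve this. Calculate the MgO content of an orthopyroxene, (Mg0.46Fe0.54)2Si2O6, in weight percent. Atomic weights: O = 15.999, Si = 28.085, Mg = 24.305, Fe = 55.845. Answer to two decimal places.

M((Mg0.46Fe0.54)2Si2O6) = 234.837 g/mol; M(MgO) = 40.304 g/mol.
Moles MgO per formula unit = 0.92 Mg ÷ 1 = 0.9200.
MgO fraction = (0.9200 × 40.304) / 234.837 = 37.080/234.837 = 0.1579.

15.79 wt%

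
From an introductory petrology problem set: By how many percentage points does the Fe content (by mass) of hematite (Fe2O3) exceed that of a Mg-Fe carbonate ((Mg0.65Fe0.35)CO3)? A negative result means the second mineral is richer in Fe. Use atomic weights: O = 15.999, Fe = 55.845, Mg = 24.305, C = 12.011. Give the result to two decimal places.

Fe in Fe2O3: molar mass 159.687 g/mol; 2×55.845 = 111.690 g → 69.94 wt%.
Fe in (Mg0.65Fe0.35)CO3: molar mass 95.352 g/mol; 0.35×55.845 = 19.546 g → 20.50 wt%.
Difference = 69.94 − 20.50 = 49.44 percentage points.

49.44 percentage points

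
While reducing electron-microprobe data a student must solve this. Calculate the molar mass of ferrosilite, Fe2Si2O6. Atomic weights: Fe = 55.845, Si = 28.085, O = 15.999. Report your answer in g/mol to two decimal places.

263.85 g/mol

The formula mass is the sum 2(55.845) + 2(28.085) + 6(15.999).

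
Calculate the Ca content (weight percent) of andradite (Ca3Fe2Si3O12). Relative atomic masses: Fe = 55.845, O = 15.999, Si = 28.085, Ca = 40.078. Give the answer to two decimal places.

Formula mass = 3*40.078 + 2*55.845 + 3*28.085 + 12*15.999 = 508.167 g/mol, of which 120.234 g is Ca.
So Ca makes up 120.234/508.167 = 0.2366 of the mass, i.e. 23.66%.

23.66 weight percent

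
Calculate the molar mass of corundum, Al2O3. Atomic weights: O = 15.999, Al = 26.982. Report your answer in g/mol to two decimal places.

101.96 g/mol

The formula mass is the sum 2*26.982 + 3*15.999.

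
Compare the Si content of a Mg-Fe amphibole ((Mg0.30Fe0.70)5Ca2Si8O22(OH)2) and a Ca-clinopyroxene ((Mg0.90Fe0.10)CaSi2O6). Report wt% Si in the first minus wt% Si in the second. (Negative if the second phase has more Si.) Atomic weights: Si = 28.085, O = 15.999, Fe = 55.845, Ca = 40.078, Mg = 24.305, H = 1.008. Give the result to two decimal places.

Si in (Mg0.30Fe0.70)5Ca2Si8O22(OH)2: molar mass 922.743 g/mol; 8×28.085 = 224.680 g → 24.35 wt%.
Si in (Mg0.90Fe0.10)CaSi2O6: molar mass 219.701 g/mol; 2×28.085 = 56.170 g → 25.57 wt%.
Difference = 24.35 − 25.57 = -1.22 percentage points.

-1.22 percentage points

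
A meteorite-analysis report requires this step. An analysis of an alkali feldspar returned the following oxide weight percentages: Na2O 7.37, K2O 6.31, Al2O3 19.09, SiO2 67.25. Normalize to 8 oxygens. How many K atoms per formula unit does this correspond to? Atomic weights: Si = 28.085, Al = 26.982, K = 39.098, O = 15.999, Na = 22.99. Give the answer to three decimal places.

Na2O: 7.37/61.979 = 0.11891 mol → 0.23782 mol Na, 0.11891 mol O.
K2O: 6.31/94.195 = 0.06699 mol → 0.13398 mol K, 0.06699 mol O.
Al2O3: 19.09/101.961 = 0.18723 mol → 0.37446 mol Al, 0.56169 mol O.
SiO2: 67.25/60.083 = 1.11928 mol → 1.11928 mol Si, 2.23856 mol O.
Total oxygen = 2.98615 mol. Normalization factor = 8/2.98615 = 2.67903.
K per 8 O = 0.13398 × 2.67903 = 0.359.

0.359 K apfu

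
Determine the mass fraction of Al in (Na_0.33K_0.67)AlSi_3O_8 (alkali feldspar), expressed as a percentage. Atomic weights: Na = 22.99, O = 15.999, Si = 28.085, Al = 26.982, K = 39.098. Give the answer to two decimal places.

Formula mass = 0.33×22.99 + 0.67×39.098 + 1×26.982 + 3×28.085 + 8×15.999 = 273.011 g/mol, of which 26.982 g is Al.
So Al makes up 26.982/273.011 = 0.0988 of the mass, i.e. 9.88%.

9.88 wt%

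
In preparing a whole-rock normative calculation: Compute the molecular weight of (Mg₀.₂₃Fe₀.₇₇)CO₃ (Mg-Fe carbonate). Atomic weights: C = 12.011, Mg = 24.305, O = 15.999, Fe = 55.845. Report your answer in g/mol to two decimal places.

The formula mass is the sum 0.23*24.305 + 0.77*55.845 + 1*12.011 + 3*15.999.

108.60 g/mol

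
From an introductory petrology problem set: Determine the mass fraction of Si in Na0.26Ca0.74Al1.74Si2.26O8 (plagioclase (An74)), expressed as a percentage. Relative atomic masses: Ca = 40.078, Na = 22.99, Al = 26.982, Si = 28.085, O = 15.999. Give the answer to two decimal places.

23.16 wt%

Formula mass = 0.26*22.99 + 0.74*40.078 + 1.74*26.982 + 2.26*28.085 + 8*15.999 = 274.048 g/mol, of which 63.472 g is Si.
So Si makes up 63.472/274.048 = 0.2316 of the mass, i.e. 23.16%.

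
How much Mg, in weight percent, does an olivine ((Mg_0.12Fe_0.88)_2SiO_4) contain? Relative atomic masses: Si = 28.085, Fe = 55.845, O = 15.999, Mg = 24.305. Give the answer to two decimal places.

2.97 weight percent

M((Mg_0.12Fe_0.88)_2SiO_4) = 196.201 g/mol.
Mg contributes 0.24 × 24.305 = 5.833 g per mole.
5.833/196.201 = 0.0297 → 2.97%.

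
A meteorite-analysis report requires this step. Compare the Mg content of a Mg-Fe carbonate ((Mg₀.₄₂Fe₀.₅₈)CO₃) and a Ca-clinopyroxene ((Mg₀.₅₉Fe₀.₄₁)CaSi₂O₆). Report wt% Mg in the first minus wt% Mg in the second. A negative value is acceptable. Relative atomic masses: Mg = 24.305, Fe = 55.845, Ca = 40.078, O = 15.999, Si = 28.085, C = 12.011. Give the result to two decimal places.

Mg in (Mg₀.₄₂Fe₀.₅₈)CO₃: molar mass 102.606 g/mol; 0.42×24.305 = 10.208 g → 9.95 wt%.
Mg in (Mg₀.₅₉Fe₀.₄₁)CaSi₂O₆: molar mass 229.478 g/mol; 0.59×24.305 = 14.340 g → 6.25 wt%.
Difference = 9.95 − 6.25 = 3.70 percentage points.

3.70 percentage points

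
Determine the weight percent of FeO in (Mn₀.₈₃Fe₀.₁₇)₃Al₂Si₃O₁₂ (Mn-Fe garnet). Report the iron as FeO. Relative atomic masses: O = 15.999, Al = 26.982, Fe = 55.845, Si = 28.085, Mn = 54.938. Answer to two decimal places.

7.39 wt%

Molar mass of (Mn₀.₈₃Fe₀.₁₇)₃Al₂Si₃O₁₂ = 2.49·54.938 + 0.51·55.845 + 2·26.982 + 3·28.085 + 12·15.999 = 495.484 g/mol.
Each formula unit contains 0.51 Fe, equivalent to 0.51/1 = 0.5100 mol FeO.
M(FeO) = 1×55.845 + 1×15.999 = 71.844 g/mol.
Mass of FeO per formula unit = 0.5100 × 71.844 = 36.640 g.
FeO wt% = 36.640 / 495.484 × 100 = 7.39%.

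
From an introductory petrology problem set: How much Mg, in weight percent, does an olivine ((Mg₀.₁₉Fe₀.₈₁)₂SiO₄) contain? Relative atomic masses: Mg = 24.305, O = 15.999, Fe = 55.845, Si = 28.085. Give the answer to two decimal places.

Molar mass of (Mg₀.₁₉Fe₀.₈₁)₂SiO₄: 0.38·24.305 + 1.62·55.845 + 1·28.085 + 4·15.999 = 191.786 g/mol.
Mass of Mg per formula unit: 0.38 × 24.305 = 9.236 g.
Weight fraction Mg = 9.236 / 191.786 = 0.0482.

4.82 weight percent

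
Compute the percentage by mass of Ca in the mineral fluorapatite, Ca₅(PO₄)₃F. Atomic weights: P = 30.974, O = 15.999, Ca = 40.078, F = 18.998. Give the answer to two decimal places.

39.74 wt%

M(Ca₅(PO₄)₃F) = 504.298 g/mol.
Ca contributes 5 × 40.078 = 200.390 g per mole.
200.390/504.298 = 0.3974 → 39.74%.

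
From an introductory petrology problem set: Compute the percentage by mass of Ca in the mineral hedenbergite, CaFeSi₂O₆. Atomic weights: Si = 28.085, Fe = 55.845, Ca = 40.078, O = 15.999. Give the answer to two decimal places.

16.15 wt%

Formula mass = 1×40.078 + 1×55.845 + 2×28.085 + 6×15.999 = 248.087 g/mol, of which 40.078 g is Ca.
So Ca makes up 40.078/248.087 = 0.1615 of the mass, i.e. 16.15%.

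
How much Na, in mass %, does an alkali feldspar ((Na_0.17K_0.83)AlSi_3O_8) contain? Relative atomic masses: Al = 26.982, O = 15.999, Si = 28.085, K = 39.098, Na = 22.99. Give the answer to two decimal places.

1.42 mass %

Formula mass = 0.17·22.99 + 0.83·39.098 + 1·26.982 + 3·28.085 + 8·15.999 = 275.589 g/mol, of which 3.908 g is Na.
So Na makes up 3.908/275.589 = 0.0142 of the mass, i.e. 1.42%.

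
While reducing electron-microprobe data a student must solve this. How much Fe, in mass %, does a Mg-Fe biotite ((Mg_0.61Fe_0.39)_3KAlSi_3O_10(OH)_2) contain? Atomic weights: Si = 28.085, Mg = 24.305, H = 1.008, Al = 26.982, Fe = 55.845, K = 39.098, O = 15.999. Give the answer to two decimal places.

14.39 mass %

Formula mass = 1.83×24.305 + 1.17×55.845 + 1×39.098 + 1×26.982 + 3×28.085 + 12×15.999 + 2×1.008 = 454.156 g/mol, of which 65.339 g is Fe.
So Fe makes up 65.339/454.156 = 0.1439 of the mass, i.e. 14.39%.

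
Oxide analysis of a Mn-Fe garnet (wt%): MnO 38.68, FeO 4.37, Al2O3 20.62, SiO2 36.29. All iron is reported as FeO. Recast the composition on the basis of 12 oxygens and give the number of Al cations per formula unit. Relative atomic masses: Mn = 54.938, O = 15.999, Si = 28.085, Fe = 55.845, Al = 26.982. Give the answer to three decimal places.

MnO (M=70.937): mol = 0.54527; Mn = 0.54527, O = 0.54527.
FeO (M=71.844): mol = 0.06083; Fe = 0.06083, O = 0.06083.
Al2O3 (M=101.961): mol = 0.20223; Al = 0.40446, O = 0.60669.
SiO2 (M=60.083): mol = 0.60400; Si = 0.60400, O = 1.20800.
ΣO = 2.42079; factor = 12/ΣO = 4.95706.
Al apfu = 0.40446 × 4.95706 = 2.005.

2.005 Al apfu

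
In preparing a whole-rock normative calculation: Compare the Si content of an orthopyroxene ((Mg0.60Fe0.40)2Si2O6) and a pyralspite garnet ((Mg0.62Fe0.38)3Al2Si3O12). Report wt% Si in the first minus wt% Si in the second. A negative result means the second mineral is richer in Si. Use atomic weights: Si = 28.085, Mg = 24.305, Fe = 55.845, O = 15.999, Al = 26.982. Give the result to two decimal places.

5.66 percentage points

Si in (Mg0.60Fe0.40)2Si2O6: molar mass 226.006 g/mol; 2×28.085 = 56.170 g → 24.85 wt%.
Si in (Mg0.62Fe0.38)3Al2Si3O12: molar mass 439.078 g/mol; 3×28.085 = 84.255 g → 19.19 wt%.
Difference = 24.85 − 19.19 = 5.66 percentage points.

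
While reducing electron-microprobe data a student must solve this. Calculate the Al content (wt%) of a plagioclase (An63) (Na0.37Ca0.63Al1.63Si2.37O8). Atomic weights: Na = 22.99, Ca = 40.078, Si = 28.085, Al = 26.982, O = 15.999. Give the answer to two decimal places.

Molar mass of Na0.37Ca0.63Al1.63Si2.37O8: 0.37×22.99 + 0.63×40.078 + 1.63×26.982 + 2.37×28.085 + 8×15.999 = 272.290 g/mol.
Mass of Al per formula unit: 1.63 × 26.982 = 43.981 g.
Weight fraction Al = 43.981 / 272.290 = 0.1615.

16.15 wt%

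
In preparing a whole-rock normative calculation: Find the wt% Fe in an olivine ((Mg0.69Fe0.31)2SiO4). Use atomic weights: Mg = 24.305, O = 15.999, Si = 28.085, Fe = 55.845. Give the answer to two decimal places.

21.61 mass %

Formula mass = 1.38*24.305 + 0.62*55.845 + 1*28.085 + 4*15.999 = 160.246 g/mol, of which 34.624 g is Fe.
So Fe makes up 34.624/160.246 = 0.2161 of the mass, i.e. 21.61%.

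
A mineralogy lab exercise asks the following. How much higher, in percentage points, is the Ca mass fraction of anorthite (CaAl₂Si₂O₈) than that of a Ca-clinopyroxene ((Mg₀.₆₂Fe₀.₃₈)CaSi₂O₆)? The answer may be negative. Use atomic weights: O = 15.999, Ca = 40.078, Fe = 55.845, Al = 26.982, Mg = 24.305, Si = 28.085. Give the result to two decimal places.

-3.13 percentage points

Ca in CaAl₂Si₂O₈: molar mass 278.204 g/mol; 1×40.078 = 40.078 g → 14.41 wt%.
Ca in (Mg₀.₆₂Fe₀.₃₈)CaSi₂O₆: molar mass 228.532 g/mol; 1×40.078 = 40.078 g → 17.54 wt%.
Difference = 14.41 − 17.54 = -3.13 percentage points.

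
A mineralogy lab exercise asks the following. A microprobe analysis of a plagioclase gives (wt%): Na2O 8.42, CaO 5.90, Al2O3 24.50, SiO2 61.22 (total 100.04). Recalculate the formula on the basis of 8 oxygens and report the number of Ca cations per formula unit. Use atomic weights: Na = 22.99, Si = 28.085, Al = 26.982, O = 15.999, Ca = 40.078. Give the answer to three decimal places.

8.42 wt% Na2O ÷ 61.979 g/mol = 0.13585 mol, giving 0.27170 Na and 0.13585 O.
5.90 wt% CaO ÷ 56.077 g/mol = 0.10521 mol, giving 0.10521 Ca and 0.10521 O.
24.50 wt% Al2O3 ÷ 101.961 g/mol = 0.24029 mol, giving 0.48058 Al and 0.72087 O.
61.22 wt% SiO2 ÷ 60.083 g/mol = 1.01892 mol, giving 1.01892 Si and 2.03784 O.
Oxygen sums to 2.99977; scaling by 8/2.99977 = 2.66687 puts the formula on 8 O.
Ca: 0.10521 × 2.66687 = 0.281 atoms per formula unit.

0.281 Ca apfu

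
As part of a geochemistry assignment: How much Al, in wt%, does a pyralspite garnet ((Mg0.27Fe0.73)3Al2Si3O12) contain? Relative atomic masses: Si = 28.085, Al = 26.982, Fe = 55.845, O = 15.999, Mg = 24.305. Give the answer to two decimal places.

11.43 wt%

Formula mass = 0.81·24.305 + 2.19·55.845 + 2·26.982 + 3·28.085 + 12·15.999 = 472.195 g/mol, of which 53.964 g is Al.
So Al makes up 53.964/472.195 = 0.1143 of the mass, i.e. 11.43%.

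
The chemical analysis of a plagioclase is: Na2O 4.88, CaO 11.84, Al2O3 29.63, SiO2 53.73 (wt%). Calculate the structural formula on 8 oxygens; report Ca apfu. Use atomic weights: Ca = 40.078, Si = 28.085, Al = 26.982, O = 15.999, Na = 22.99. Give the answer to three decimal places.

Na2O: 4.88/61.979 = 0.07874 mol → 0.15748 mol Na, 0.07874 mol O.
CaO: 11.84/56.077 = 0.21114 mol → 0.21114 mol Ca, 0.21114 mol O.
Al2O3: 29.63/101.961 = 0.29060 mol → 0.58120 mol Al, 0.87180 mol O.
SiO2: 53.73/60.083 = 0.89426 mol → 0.89426 mol Si, 1.78852 mol O.
Total oxygen = 2.95020 mol. Normalization factor = 8/2.95020 = 2.71168.
Ca per 8 O = 0.21114 × 2.71168 = 0.573.

0.573 Ca apfu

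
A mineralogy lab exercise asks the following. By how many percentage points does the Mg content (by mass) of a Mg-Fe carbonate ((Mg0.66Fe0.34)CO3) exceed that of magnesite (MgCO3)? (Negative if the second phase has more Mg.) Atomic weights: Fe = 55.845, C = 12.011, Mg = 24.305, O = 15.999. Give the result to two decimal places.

-11.95 percentage points

M((Mg0.66Fe0.34)CO3) = 95.037 g/mol, so wt% Mg = 16.041/95.037 × 100 = 16.88%.
M(MgCO3) = 84.313 g/mol, so wt% Mg = 24.305/84.313 × 100 = 28.83%.
16.88 − 28.83 = -11.95 pp.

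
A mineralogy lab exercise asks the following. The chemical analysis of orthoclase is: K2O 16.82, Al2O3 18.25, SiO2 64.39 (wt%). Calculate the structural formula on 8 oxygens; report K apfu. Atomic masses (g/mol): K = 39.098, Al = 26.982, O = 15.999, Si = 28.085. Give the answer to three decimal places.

0.999 K apfu

K2O (M=94.195): mol = 0.17857; K = 0.35714, O = 0.17857.
Al2O3 (M=101.961): mol = 0.17899; Al = 0.35798, O = 0.53697.
SiO2 (M=60.083): mol = 1.07168; Si = 1.07168, O = 2.14336.
ΣO = 2.85890; factor = 8/ΣO = 2.79828.
K apfu = 0.35714 × 2.79828 = 0.999.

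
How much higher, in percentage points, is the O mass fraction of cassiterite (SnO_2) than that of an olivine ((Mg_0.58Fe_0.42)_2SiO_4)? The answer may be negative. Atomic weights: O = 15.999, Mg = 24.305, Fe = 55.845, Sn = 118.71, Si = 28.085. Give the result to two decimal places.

-17.05 percentage points

First mineral: 31.998 g O in 150.708 g formula = 21.23 wt% O.
Second mineral: 63.996 g O in 167.185 g formula = 38.28 wt% O.
21.23% − 38.28% gives a difference of -17.05 percentage points.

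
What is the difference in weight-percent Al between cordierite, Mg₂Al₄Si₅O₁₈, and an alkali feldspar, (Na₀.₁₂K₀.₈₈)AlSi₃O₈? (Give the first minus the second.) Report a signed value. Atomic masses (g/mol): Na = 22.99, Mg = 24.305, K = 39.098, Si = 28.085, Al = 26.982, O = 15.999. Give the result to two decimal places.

First mineral: 107.928 g Al in 584.945 g formula = 18.45 wt% Al.
Second mineral: 26.982 g Al in 276.394 g formula = 9.76 wt% Al.
18.45% − 9.76% gives a difference of 8.69 percentage points.

8.69 percentage points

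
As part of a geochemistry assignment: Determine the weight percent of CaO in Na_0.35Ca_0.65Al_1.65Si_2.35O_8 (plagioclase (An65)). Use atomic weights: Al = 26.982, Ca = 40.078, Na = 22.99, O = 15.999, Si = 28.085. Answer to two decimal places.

M(Na_0.35Ca_0.65Al_1.65Si_2.35O_8) = 272.609 g/mol; M(CaO) = 56.077 g/mol.
Moles CaO per formula unit = 0.65 Ca ÷ 1 = 0.6500.
CaO fraction = (0.6500 × 56.077) / 272.609 = 36.450/272.609 = 0.1337.

13.37 wt%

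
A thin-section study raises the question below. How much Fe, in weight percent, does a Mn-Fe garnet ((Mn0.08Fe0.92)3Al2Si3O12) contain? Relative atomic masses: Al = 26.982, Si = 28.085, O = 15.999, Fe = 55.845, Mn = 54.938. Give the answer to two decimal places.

30.98 weight percent

M((Mn0.08Fe0.92)3Al2Si3O12) = 497.524 g/mol.
Fe contributes 2.76 × 55.845 = 154.132 g per mole.
154.132/497.524 = 0.3098 → 30.98%.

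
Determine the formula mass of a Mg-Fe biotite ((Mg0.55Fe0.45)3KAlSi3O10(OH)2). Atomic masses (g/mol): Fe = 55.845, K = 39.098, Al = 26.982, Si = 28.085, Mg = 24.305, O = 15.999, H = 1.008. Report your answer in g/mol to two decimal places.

459.83 g/mol

M = 1.65×24.305 + 1.35×55.845 + 1×39.098 + 1×26.982 + 3×28.085 + 12×15.999 + 2×1.008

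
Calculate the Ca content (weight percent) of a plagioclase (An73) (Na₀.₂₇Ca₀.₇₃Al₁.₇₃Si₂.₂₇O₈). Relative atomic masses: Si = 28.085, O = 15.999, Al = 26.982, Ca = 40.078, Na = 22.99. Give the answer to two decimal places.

10.68 weight percent

Molar mass of Na₀.₂₇Ca₀.₇₃Al₁.₇₃Si₂.₂₇O₈: 0.27*22.99 + 0.73*40.078 + 1.73*26.982 + 2.27*28.085 + 8*15.999 = 273.888 g/mol.
Mass of Ca per formula unit: 0.73 × 40.078 = 29.257 g.
Weight fraction Ca = 29.257 / 273.888 = 0.1068.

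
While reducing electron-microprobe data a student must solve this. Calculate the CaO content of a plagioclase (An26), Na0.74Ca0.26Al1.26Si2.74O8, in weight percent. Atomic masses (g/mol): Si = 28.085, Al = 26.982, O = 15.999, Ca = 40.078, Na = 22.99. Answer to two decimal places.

5.47 wt%

Molar mass of Na0.74Ca0.26Al1.26Si2.74O8 = 0.74·22.99 + 0.26·40.078 + 1.26·26.982 + 2.74·28.085 + 8·15.999 = 266.375 g/mol.
Each formula unit contains 0.26 Ca, equivalent to 0.26/1 = 0.2600 mol CaO.
M(CaO) = 1×40.078 + 1×15.999 = 56.077 g/mol.
Mass of CaO per formula unit = 0.2600 × 56.077 = 14.580 g.
CaO wt% = 14.580 / 266.375 × 100 = 5.47%.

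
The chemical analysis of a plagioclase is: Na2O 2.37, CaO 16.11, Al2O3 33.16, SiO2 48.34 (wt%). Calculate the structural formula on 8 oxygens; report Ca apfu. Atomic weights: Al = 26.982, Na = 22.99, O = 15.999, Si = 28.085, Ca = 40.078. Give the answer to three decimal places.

Na2O: 2.37/61.979 = 0.03824 mol → 0.07648 mol Na, 0.03824 mol O.
CaO: 16.11/56.077 = 0.28728 mol → 0.28728 mol Ca, 0.28728 mol O.
Al2O3: 33.16/101.961 = 0.32522 mol → 0.65044 mol Al, 0.97566 mol O.
SiO2: 48.34/60.083 = 0.80455 mol → 0.80455 mol Si, 1.60910 mol O.
Total oxygen = 2.91028 mol. Normalization factor = 8/2.91028 = 2.74888.
Ca per 8 O = 0.28728 × 2.74888 = 0.790.

0.790 Ca apfu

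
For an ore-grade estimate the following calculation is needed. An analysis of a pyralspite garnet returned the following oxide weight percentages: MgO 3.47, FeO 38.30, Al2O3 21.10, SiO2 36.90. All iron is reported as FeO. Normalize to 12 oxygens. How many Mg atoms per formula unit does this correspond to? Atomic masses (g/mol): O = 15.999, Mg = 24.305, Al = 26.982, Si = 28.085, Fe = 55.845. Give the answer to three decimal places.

0.419 Mg apfu

MgO (M=40.304): mol = 0.08610; Mg = 0.08610, O = 0.08610.
FeO (M=71.844): mol = 0.53310; Fe = 0.53310, O = 0.53310.
Al2O3 (M=101.961): mol = 0.20694; Al = 0.41388, O = 0.62082.
SiO2 (M=60.083): mol = 0.61415; Si = 0.61415, O = 1.22830.
ΣO = 2.46832; factor = 12/ΣO = 4.86161.
Mg apfu = 0.08610 × 4.86161 = 0.419.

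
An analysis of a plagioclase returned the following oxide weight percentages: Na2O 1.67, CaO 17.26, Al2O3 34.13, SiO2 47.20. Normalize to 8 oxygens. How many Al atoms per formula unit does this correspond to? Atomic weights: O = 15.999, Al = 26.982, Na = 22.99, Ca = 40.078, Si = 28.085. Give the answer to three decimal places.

1.840 Al apfu

1.67 wt% Na2O ÷ 61.979 g/mol = 0.02694 mol, giving 0.05388 Na and 0.02694 O.
17.26 wt% CaO ÷ 56.077 g/mol = 0.30779 mol, giving 0.30779 Ca and 0.30779 O.
34.13 wt% Al2O3 ÷ 101.961 g/mol = 0.33474 mol, giving 0.66948 Al and 1.00422 O.
47.20 wt% SiO2 ÷ 60.083 g/mol = 0.78558 mol, giving 0.78558 Si and 1.57116 O.
Oxygen sums to 2.91011; scaling by 8/2.91011 = 2.74904 puts the formula on 8 O.
Al: 0.66948 × 2.74904 = 1.840 atoms per formula unit.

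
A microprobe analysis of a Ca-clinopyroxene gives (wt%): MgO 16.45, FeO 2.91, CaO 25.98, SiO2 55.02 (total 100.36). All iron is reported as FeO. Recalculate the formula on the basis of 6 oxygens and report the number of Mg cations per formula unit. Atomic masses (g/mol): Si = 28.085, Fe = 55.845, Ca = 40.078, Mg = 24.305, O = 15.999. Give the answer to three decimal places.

0.893 Mg apfu

16.45 wt% MgO ÷ 40.304 g/mol = 0.40815 mol, giving 0.40815 Mg and 0.40815 O.
2.91 wt% FeO ÷ 71.844 g/mol = 0.04050 mol, giving 0.04050 Fe and 0.04050 O.
25.98 wt% CaO ÷ 56.077 g/mol = 0.46329 mol, giving 0.46329 Ca and 0.46329 O.
55.02 wt% SiO2 ÷ 60.083 g/mol = 0.91573 mol, giving 0.91573 Si and 1.83146 O.
Oxygen sums to 2.74340; scaling by 6/2.74340 = 2.18707 puts the formula on 6 O.
Mg: 0.40815 × 2.18707 = 0.893 atoms per formula unit.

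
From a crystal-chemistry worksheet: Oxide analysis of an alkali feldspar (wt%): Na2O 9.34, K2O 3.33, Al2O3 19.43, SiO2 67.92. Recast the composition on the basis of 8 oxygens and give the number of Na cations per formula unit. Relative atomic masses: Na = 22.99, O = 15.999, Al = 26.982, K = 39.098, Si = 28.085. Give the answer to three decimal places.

0.799 Na apfu

9.34 wt% Na2O ÷ 61.979 g/mol = 0.15070 mol, giving 0.30140 Na and 0.15070 O.
3.33 wt% K2O ÷ 94.195 g/mol = 0.03535 mol, giving 0.07070 K and 0.03535 O.
19.43 wt% Al2O3 ÷ 101.961 g/mol = 0.19056 mol, giving 0.38112 Al and 0.57168 O.
67.92 wt% SiO2 ÷ 60.083 g/mol = 1.13044 mol, giving 1.13044 Si and 2.26088 O.
Oxygen sums to 3.01861; scaling by 8/3.01861 = 2.65023 puts the formula on 8 O.
Na: 0.30140 × 2.65023 = 0.799 atoms per formula unit.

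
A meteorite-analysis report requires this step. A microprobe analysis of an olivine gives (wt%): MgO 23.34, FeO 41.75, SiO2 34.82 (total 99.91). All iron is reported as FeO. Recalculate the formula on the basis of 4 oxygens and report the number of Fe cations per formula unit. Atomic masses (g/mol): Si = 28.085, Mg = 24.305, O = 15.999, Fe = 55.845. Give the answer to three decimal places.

MgO: 23.34/40.304 = 0.57910 mol → 0.57910 mol Mg, 0.57910 mol O.
FeO: 41.75/71.844 = 0.58112 mol → 0.58112 mol Fe, 0.58112 mol O.
SiO2: 34.82/60.083 = 0.57953 mol → 0.57953 mol Si, 1.15906 mol O.
Total oxygen = 2.31928 mol. Normalization factor = 4/2.31928 = 1.72467.
Fe per 4 O = 0.58112 × 1.72467 = 1.002.

1.002 Fe apfu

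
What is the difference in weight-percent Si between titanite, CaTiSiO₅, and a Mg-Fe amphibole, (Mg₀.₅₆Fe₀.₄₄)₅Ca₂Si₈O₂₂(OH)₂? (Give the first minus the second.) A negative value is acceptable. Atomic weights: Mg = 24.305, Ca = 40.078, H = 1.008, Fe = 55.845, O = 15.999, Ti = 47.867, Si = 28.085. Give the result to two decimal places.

Si in CaTiSiO₅: molar mass 196.025 g/mol; 1×28.085 = 28.085 g → 14.33 wt%.
Si in (Mg₀.₅₆Fe₀.₄₄)₅Ca₂Si₈O₂₂(OH)₂: molar mass 881.741 g/mol; 8×28.085 = 224.680 g → 25.48 wt%.
Difference = 14.33 − 25.48 = -11.15 percentage points.

-11.15 percentage points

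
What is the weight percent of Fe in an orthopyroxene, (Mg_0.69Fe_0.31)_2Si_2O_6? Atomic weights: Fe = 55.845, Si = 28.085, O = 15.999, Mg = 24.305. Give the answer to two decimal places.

15.71 mass %

Molar mass of (Mg_0.69Fe_0.31)_2Si_2O_6: 1.38×24.305 + 0.62×55.845 + 2×28.085 + 6×15.999 = 220.329 g/mol.
Mass of Fe per formula unit: 0.62 × 55.845 = 34.624 g.
Weight fraction Fe = 34.624 / 220.329 = 0.1571.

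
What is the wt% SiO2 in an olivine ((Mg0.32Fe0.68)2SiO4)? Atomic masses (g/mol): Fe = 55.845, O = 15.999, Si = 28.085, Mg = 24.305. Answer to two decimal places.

Formula mass = 183.585 g/mol.
1 Si → 1.0000 mol SiO2 per formula unit; M(SiO2) = 60.083, so SiO2 mass = 60.083 g.
60.083/183.585 × 100 = 32.73 wt%.

32.73 wt%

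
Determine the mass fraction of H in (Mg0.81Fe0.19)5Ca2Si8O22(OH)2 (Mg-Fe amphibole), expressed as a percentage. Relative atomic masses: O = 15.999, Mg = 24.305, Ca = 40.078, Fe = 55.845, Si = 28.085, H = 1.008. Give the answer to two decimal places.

Formula mass = 4.05*24.305 + 0.95*55.845 + 2*40.078 + 8*28.085 + 24*15.999 + 2*1.008 = 842.316 g/mol, of which 2.016 g is H.
So H makes up 2.016/842.316 = 0.0024 of the mass, i.e. 0.24%.

0.24 mass %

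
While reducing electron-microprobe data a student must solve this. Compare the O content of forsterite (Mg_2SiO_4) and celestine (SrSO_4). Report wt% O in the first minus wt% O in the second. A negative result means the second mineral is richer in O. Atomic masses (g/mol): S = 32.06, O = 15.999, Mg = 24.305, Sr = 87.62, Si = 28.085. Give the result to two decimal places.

First mineral: 63.996 g O in 140.691 g formula = 45.49 wt% O.
Second mineral: 63.996 g O in 183.676 g formula = 34.84 wt% O.
45.49% − 34.84% gives a difference of 10.65 percentage points.

10.65 percentage points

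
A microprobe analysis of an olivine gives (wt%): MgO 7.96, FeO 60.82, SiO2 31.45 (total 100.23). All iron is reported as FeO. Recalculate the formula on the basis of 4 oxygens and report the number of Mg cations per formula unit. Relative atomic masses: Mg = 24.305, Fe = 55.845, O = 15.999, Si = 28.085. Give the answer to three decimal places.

0.378 Mg apfu

MgO (M=40.304): mol = 0.19750; Mg = 0.19750, O = 0.19750.
FeO (M=71.844): mol = 0.84656; Fe = 0.84656, O = 0.84656.
SiO2 (M=60.083): mol = 0.52344; Si = 0.52344, O = 1.04688.
ΣO = 2.09094; factor = 4/ΣO = 1.91302.
Mg apfu = 0.19750 × 1.91302 = 0.378.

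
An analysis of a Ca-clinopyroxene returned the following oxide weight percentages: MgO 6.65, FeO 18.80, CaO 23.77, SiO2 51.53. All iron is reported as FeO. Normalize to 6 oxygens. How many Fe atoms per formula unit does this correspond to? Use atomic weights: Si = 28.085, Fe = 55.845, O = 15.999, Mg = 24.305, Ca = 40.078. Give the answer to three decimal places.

MgO (M=40.304): mol = 0.16500; Mg = 0.16500, O = 0.16500.
FeO (M=71.844): mol = 0.26168; Fe = 0.26168, O = 0.26168.
CaO (M=56.077): mol = 0.42388; Ca = 0.42388, O = 0.42388.
SiO2 (M=60.083): mol = 0.85765; Si = 0.85765, O = 1.71530.
ΣO = 2.56586; factor = 6/ΣO = 2.33840.
Fe apfu = 0.26168 × 2.33840 = 0.612.

0.612 Fe apfu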